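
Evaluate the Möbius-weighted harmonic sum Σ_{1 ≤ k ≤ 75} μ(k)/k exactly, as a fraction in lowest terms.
Σ μ(k)/k = -7431196043498463691814948/581852579989271773580304621

Values of μ(k) for 1 ≤ k ≤ 75: μ(1) = 1, μ(2) = -1, μ(3) = -1, μ(5) = -1, μ(6) = 1, μ(7) = -1, μ(10) = 1, μ(11) = -1, μ(13) = -1, μ(14) = 1, μ(15) = 1, μ(17) = -1, μ(19) = -1, μ(21) = 1, μ(22) = 1, μ(23) = -1, μ(26) = 1, μ(29) = -1, μ(30) = -1, μ(31) = -1, μ(33) = 1, μ(34) = 1, μ(35) = 1, μ(37) = -1, μ(38) = 1, μ(39) = 1, μ(41) = -1, μ(42) = -1, μ(43) = -1, μ(46) = 1, μ(47) = -1, μ(51) = 1, μ(53) = -1, μ(55) = 1, μ(57) = 1, μ(58) = 1, μ(59) = -1, μ(61) = -1, μ(62) = 1, μ(65) = 1, μ(66) = -1, μ(67) = -1, μ(69) = 1, μ(70) = -1, μ(71) = -1, μ(73) = -1, μ(74) = 1, with μ = 0 on non-squarefree integers. Summing μ(k)/k for k where μ(k) ≠ 0 gives -7431196043498463691814948/581852579989271773580304621 ≈ -0.0128. (PNT ⟺ this sum → 0 as n → ∞.)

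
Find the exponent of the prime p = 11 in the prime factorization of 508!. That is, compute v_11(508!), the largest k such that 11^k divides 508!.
v_11(508!) = 50

Legendre's formula: v_p(n!) = Σ_{k ≥ 1} ⌊n / p^k⌋. For p = 11, n = 508, the terms are:
  ⌊508/11^1⌋ = ⌊508/11⌋ = 46
  ⌊508/11^2⌋ = ⌊508/121⌋ = 4
(the next term ⌊508/11^3⌋ = 0, terminating the sum). Summing: v_11(508!) = 46 + 4 = 50.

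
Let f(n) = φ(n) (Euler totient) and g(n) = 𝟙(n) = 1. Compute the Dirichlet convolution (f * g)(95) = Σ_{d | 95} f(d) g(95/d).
(φ * 𝟙)(95) = 95

Divisors of 95: [1, 5, 19, 95]. For each d | 95:
  d = 1: φ(1) · 𝟙(95/1) = 1 · 1 = 1
  d = 5: φ(5) · 𝟙(95/5) = 4 · 1 = 4
  d = 19: φ(19) · 𝟙(95/19) = 18 · 1 = 18
  d = 95: φ(95) · 𝟙(95/95) = 72 · 1 = 72
Summing: (φ * 𝟙)(95) = 1 + 4 + 18 + 72 = 95.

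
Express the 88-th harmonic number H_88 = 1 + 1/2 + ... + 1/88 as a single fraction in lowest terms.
H_88 = 40866521918642154860585199122889549709/8076030954443701744994070304101969600

Direct summation: H_88 = 1 + 1/2 + ... + 1/88. The least common denominator is lcm(1, ..., 88) = 8076030954443701744994070304101969600; over this denominator the numerator is 8076030954443701744994070304101969600 + 4038015477221850872497035152050984800 + 2692010318147900581664690101367323200 + 2019007738610925436248517576025492400 + 1615206190888740348998814060820393920 + 1346005159073950290832345050683661600 + 1153718707777671677856295757728852800 + 1009503869305462718124258788012746200 + 897336772715966860554896700455774400 + 807603095444370174499407030410196960 + 734184632222154704090370027645633600 + 673002579536975145416172525341830800 + 621233150341823211153390023392459200 + 576859353888835838928147878864426400 + 538402063629580116332938020273464640 + 504751934652731359062129394006373100 + 475060644379041279117298253182468800 + 448668386357983430277448350227887200 + 425054260760194828683898437057998400 + 403801547722185087249703515205098480 + 384572902592557225952098585909617600 + 367092316111077352045185013822816800 + 351131780627987032391046534960955200 + 336501289768487572708086262670915400 + 323041238177748069799762812164078784 + 310616575170911605576695011696229600 + 299112257571988953518298900151924800 + 288429676944417919464073939432213200 + 278483826015300060172209320831102400 + 269201031814790058166469010136732320 + 260517127562700056290131300132321600 + 252375967326365679531064697003186550 + 244728210740718234696790009215211200 + 237530322189520639558649126591234400 + 230743741555534335571259151545770560 + 224334193178991715138724175113943600 + 218271106876856803918758656867620800 + 212527130380097414341949218528999200 + 207077716780607737051130007797486400 + 201900773861092543624851757602549240 + 196976364742529310853513909856145600 + 192286451296278612976049292954808800 + 187814673359155854534745821025627200 + 183546158055538676022592506911408400 + 179467354543193372110979340091154880 + 175565890313993516195523267480477600 + 171830445839227696702001495831956800 + 168250644884243786354043131335457700 + 164816958253953096836613679675550400 + 161520619088874034899881406082039392 + 158353548126347093039099417727489600 + 155308287585455802788347505848114800 + 152377942536673617830076798190603200 + 149556128785994476759149450075962400 + 146836926444430940818074005529126720 + 144214838472208959732036969716106600 + 141684753586731609561299479019332800 + 139241913007650030086104660415551200 + 136881880583791554999899496679694400 + 134600515907395029083234505068366160 + 132393950072847569590066726296753600 + 130258563781350028145065650066160800 + 128190967530852408650699528636539200 + 126187983663182839765532348501593275 + 124246630068364642230678004678491840 + 122364105370359117348395004607605600 + 120537775439458234999911497076148800 + 118765161094760319779324563295617200 + 117043926875995677463682178320318400 + 115371870777767167785629575772885280 + 113746914851319742887240426818337600 + 112167096589495857569362087556971800 + 110630561019776736232795483617835200 + 109135553438428401959379328433810400 + 107680412725916023266587604054692928 + 106263565190048707170974609264499600 + 104883518888879243441481432520804800 + 103538858390303868525565003898743200 + 102228239929667110696127472203822400 + 100950386930546271812425878801274620 + 99704085857329651172766300050641600 + 98488182371264655426756954928072800 + 97301577764381948734868316916891200 + 96143225648139306488024646477404400 + 95012128875808255823459650636493760 + 93907336679577927267372910512813600 + 92827942005100020057403106943700800 + 91773079027769338011296253455704200 = 40866521918642154860585199122889549709, so H_88 = 40866521918642154860585199122889549709/8076030954443701744994070304101969600 (already in lowest terms) ≈ 5.06022. (The PNT-adjacent estimate ln(88) + γ ≈ 5.05455 matches within O(1/n).)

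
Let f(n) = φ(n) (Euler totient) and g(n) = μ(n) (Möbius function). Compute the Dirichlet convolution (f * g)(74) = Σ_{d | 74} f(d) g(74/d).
(φ * μ)(74) = 0

Divisors of 74: [1, 2, 37, 74]. For each d | 74:
  d = 1: φ(1) · μ(74/1) = 1 · 1 = 1
  d = 2: φ(2) · μ(74/2) = 1 · -1 = -1
  d = 37: φ(37) · μ(74/37) = 36 · -1 = -36
  d = 74: φ(74) · μ(74/74) = 36 · 1 = 36
Summing: (φ * μ)(74) = 1 + -1 + -36 + 36 = 0.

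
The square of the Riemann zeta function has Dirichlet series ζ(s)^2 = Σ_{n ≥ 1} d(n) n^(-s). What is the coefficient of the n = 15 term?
d(15) = 4

ζ(s)^2 = (Σ 1/m^s)(Σ 1/k^s). The coefficient of 1/n^s in the product is the number of ordered pairs (m, k) with mk = n, which equals d(n). For n = 15, divisors are [1, 3, 5, 15], so d(15) = 4.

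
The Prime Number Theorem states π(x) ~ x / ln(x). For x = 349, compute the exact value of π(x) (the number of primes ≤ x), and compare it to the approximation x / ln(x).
π(349) = 70;  x/ln(x) ≈ 59.61;  relative error ≈ 14.85%.

Directly count primes up to 349: π(349) = 70. The PNT approximation gives 349/ln(349) ≈ 349/5.85507 ≈ 59.61. Relative error (π(x) − x/ln(x)) / π(x) ≈ 14.85%; the approximation is known to undercount slightly (Li(x) is a better estimate).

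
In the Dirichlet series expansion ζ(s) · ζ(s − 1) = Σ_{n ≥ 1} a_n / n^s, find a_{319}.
σ(319) = 360

In the product (Σ m^0/m^s)(Σ k / k^s) = Σ (Σ_{d | n} d) / n^s, the coefficient of 1/n^s is σ(n) = Σ_{d | n} d. For n = 319, divisors are [1, 11, 29, 319]; summing: σ(319) = 360.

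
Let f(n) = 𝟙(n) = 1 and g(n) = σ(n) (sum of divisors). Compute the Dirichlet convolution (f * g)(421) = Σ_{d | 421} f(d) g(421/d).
(𝟙 * σ)(421) = 423

Divisors of 421: [1, 421]. For each d | 421:
  d = 1: 𝟙(1) · σ(421/1) = 1 · 422 = 422
  d = 421: 𝟙(421) · σ(421/421) = 1 · 1 = 1
Summing: (𝟙 * σ)(421) = 422 + 1 = 423.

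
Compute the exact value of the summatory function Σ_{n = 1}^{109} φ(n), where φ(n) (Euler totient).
Σ_{n ≤ 109} φ(n) = 3676

Compute φ(n) for each 1 ≤ n ≤ 109: φ(1) = 1, φ(2) = 1, φ(3) = 2, φ(4) = 2, φ(5) = 4, φ(6) = 2, φ(7) = 6, φ(8) = 4, φ(9) = 6, φ(10) = 4, φ(11) = 10, φ(12) = 4, φ(13) = 12, φ(14) = 6, φ(15) = 8, φ(16) = 8, φ(17) = 16, φ(18) = 6, φ(19) = 18, φ(20) = 8, φ(21) = 12, φ(22) = 10, φ(23) = 22, φ(24) = 8, φ(25) = 20, φ(26) = 12, φ(27) = 18, φ(28) = 12, φ(29) = 28, φ(30) = 8, φ(31) = 30, φ(32) = 16, φ(33) = 20, φ(34) = 16, φ(35) = 24, φ(36) = 12, φ(37) = 36, φ(38) = 18, φ(39) = 24, φ(40) = 16, φ(41) = 40, φ(42) = 12, φ(43) = 42, φ(44) = 20, φ(45) = 24, φ(46) = 22, φ(47) = 46, φ(48) = 16, φ(49) = 42, φ(50) = 20, φ(51) = 32, φ(52) = 24, φ(53) = 52, φ(54) = 18, φ(55) = 40, φ(56) = 24, φ(57) = 36, φ(58) = 28, φ(59) = 58, φ(60) = 16, φ(61) = 60, φ(62) = 30, φ(63) = 36, φ(64) = 32, φ(65) = 48, φ(66) = 20, φ(67) = 66, φ(68) = 32, φ(69) = 44, φ(70) = 24, φ(71) = 70, φ(72) = 24, φ(73) = 72, φ(74) = 36, φ(75) = 40, φ(76) = 36, φ(77) = 60, φ(78) = 24, φ(79) = 78, φ(80) = 32, φ(81) = 54, φ(82) = 40, φ(83) = 82, φ(84) = 24, φ(85) = 64, φ(86) = 42, φ(87) = 56, φ(88) = 40, φ(89) = 88, φ(90) = 24, φ(91) = 72, φ(92) = 44, φ(93) = 60, φ(94) = 46, φ(95) = 72, φ(96) = 32, φ(97) = 96, φ(98) = 42, φ(99) = 60, φ(100) = 40, φ(101) = 100, φ(102) = 32, φ(103) = 102, φ(104) = 48, φ(105) = 48, φ(106) = 52, φ(107) = 106, φ(108) = 36, φ(109) = 108. Summing all 109 values: 3676. (Average order: Σ_{n ≤ x} φ(n) ~ (3/π²) x². For x = 109, (3/π²)·109² ≈ 3611.39.)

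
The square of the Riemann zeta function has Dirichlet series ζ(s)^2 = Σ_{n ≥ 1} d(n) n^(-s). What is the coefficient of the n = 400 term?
d(400) = 15

ζ(s)^2 = (Σ 1/m^s)(Σ 1/k^s). The coefficient of 1/n^s in the product is the number of ordered pairs (m, k) with mk = n, which equals d(n). For n = 400, divisors are [1, 2, 4, 5, 8, 10, 16, 20, 25, 40, 50, 80, 100, 200, 400], so d(400) = 15.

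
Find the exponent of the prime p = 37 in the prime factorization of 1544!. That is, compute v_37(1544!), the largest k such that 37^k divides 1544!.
v_37(1544!) = 42

Legendre's formula: v_p(n!) = Σ_{k ≥ 1} ⌊n / p^k⌋. For p = 37, n = 1544, the terms are:
  ⌊1544/37^1⌋ = ⌊1544/37⌋ = 41
  ⌊1544/37^2⌋ = ⌊1544/1369⌋ = 1
(the next term ⌊1544/37^3⌋ = 0, terminating the sum). Summing: v_37(1544!) = 41 + 1 = 42.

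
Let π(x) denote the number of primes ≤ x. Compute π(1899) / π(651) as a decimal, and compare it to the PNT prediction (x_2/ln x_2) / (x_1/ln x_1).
π(1899)/π(651) = 290/118 ≈ 2.4576;  PNT prediction ≈ 2.5034.

π(651) = 118 and π(1899) = 290, so π(1899)/π(651) ≈ 2.4576. The PNT-predicted ratio is (1899/ln(1899)) / (651/ln(651)) ≈ 2.5034. The two agree to within a few percent, as expected.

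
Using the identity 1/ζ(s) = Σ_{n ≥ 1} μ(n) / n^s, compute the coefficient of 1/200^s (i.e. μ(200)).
μ(200) = 0

Factor n = 200 = 2^3 · 5^2. μ(n) = 0 if any exponent ≥ 2 (not squarefree); otherwise μ(n) = (−1)^{ω(n)} where ω(n) is the number of distinct prime factors. Applying: μ(200) = 0.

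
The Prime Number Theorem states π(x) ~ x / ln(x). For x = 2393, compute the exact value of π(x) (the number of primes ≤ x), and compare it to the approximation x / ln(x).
π(2393) = 356;  x/ln(x) ≈ 307.57;  relative error ≈ 13.60%.

Directly count primes up to 2393: π(2393) = 356. The PNT approximation gives 2393/ln(2393) ≈ 2393/7.78030 ≈ 307.57. Relative error (π(x) − x/ln(x)) / π(x) ≈ 13.60%; the approximation is known to undercount slightly (Li(x) is a better estimate).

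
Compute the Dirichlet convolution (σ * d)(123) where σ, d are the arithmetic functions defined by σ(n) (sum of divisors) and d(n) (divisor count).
(σ * d)(123) = 264

Divisors of 123: [1, 3, 41, 123]. For each d | 123:
  d = 1: σ(1) · d(123/1) = 1 · 4 = 4
  d = 3: σ(3) · d(123/3) = 4 · 2 = 8
  d = 41: σ(41) · d(123/41) = 42 · 2 = 84
  d = 123: σ(123) · d(123/123) = 168 · 1 = 168
Summing: (σ * d)(123) = 4 + 8 + 84 + 168 = 264.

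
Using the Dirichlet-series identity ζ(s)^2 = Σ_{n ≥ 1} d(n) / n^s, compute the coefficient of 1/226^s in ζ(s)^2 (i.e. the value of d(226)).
d(226) = 4

ζ(s)^2 = (Σ 1/m^s)(Σ 1/k^s). The coefficient of 1/n^s in the product is the number of ordered pairs (m, k) with mk = n, which equals d(n). For n = 226, divisors are [1, 2, 113, 226], so d(226) = 4.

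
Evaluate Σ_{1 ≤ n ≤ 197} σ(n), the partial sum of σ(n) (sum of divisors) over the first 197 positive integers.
Σ_{n ≤ 197} σ(n) = 31911

Compute σ(n) for each 1 ≤ n ≤ 197: σ(1) = 1, σ(2) = 3, σ(3) = 4, σ(4) = 7, σ(5) = 6, σ(6) = 12, σ(7) = 8, σ(8) = 15, σ(9) = 13, σ(10) = 18, σ(11) = 12, σ(12) = 28, σ(13) = 14, σ(14) = 24, σ(15) = 24, σ(16) = 31, σ(17) = 18, σ(18) = 39, σ(19) = 20, σ(20) = 42, σ(21) = 32, σ(22) = 36, σ(23) = 24, σ(24) = 60, σ(25) = 31, σ(26) = 42, σ(27) = 40, σ(28) = 56, σ(29) = 30, σ(30) = 72, σ(31) = 32, σ(32) = 63, σ(33) = 48, σ(34) = 54, σ(35) = 48, σ(36) = 91, σ(37) = 38, σ(38) = 60, σ(39) = 56, σ(40) = 90, σ(41) = 42, σ(42) = 96, σ(43) = 44, σ(44) = 84, σ(45) = 78, σ(46) = 72, σ(47) = 48, σ(48) = 124, σ(49) = 57, σ(50) = 93, σ(51) = 72, σ(52) = 98, σ(53) = 54, σ(54) = 120, σ(55) = 72, σ(56) = 120, σ(57) = 80, σ(58) = 90, σ(59) = 60, σ(60) = 168, σ(61) = 62, σ(62) = 96, σ(63) = 104, σ(64) = 127, σ(65) = 84, σ(66) = 144, σ(67) = 68, σ(68) = 126, σ(69) = 96, σ(70) = 144, σ(71) = 72, σ(72) = 195, σ(73) = 74, σ(74) = 114, σ(75) = 124, σ(76) = 140, σ(77) = 96, σ(78) = 168, σ(79) = 80, σ(80) = 186, σ(81) = 121, σ(82) = 126, σ(83) = 84, σ(84) = 224, σ(85) = 108, σ(86) = 132, σ(87) = 120, σ(88) = 180, σ(89) = 90, σ(90) = 234, σ(91) = 112, σ(92) = 168, σ(93) = 128, σ(94) = 144, σ(95) = 120, σ(96) = 252, σ(97) = 98, σ(98) = 171, σ(99) = 156, σ(100) = 217, σ(101) = 102, σ(102) = 216, σ(103) = 104, σ(104) = 210, σ(105) = 192, σ(106) = 162, σ(107) = 108, σ(108) = 280, σ(109) = 110, σ(110) = 216, σ(111) = 152, σ(112) = 248, σ(113) = 114, σ(114) = 240, σ(115) = 144, σ(116) = 210, σ(117) = 182, σ(118) = 180, σ(119) = 144, σ(120) = 360, σ(121) = 133, σ(122) = 186, σ(123) = 168, σ(124) = 224, σ(125) = 156, σ(126) = 312, σ(127) = 128, σ(128) = 255, σ(129) = 176, σ(130) = 252, σ(131) = 132, σ(132) = 336, σ(133) = 160, σ(134) = 204, σ(135) = 240, σ(136) = 270, σ(137) = 138, σ(138) = 288, σ(139) = 140, σ(140) = 336, σ(141) = 192, σ(142) = 216, σ(143) = 168, σ(144) = 403, σ(145) = 180, σ(146) = 222, σ(147) = 228, σ(148) = 266, σ(149) = 150, σ(150) = 372, σ(151) = 152, σ(152) = 300, σ(153) = 234, σ(154) = 288, σ(155) = 192, σ(156) = 392, σ(157) = 158, σ(158) = 240, σ(159) = 216, σ(160) = 378, σ(161) = 192, σ(162) = 363, σ(163) = 164, σ(164) = 294, σ(165) = 288, σ(166) = 252, σ(167) = 168, σ(168) = 480, σ(169) = 183, σ(170) = 324, σ(171) = 260, σ(172) = 308, σ(173) = 174, σ(174) = 360, σ(175) = 248, σ(176) = 372, σ(177) = 240, σ(178) = 270, σ(179) = 180, σ(180) = 546, σ(181) = 182, σ(182) = 336, σ(183) = 248, σ(184) = 360, σ(185) = 228, σ(186) = 384, σ(187) = 216, σ(188) = 336, σ(189) = 320, σ(190) = 360, σ(191) = 192, σ(192) = 508, σ(193) = 194, σ(194) = 294, σ(195) = 336, σ(196) = 399, σ(197) = 198. Summing all 197 values: 31911. (Average order: Σ_{n ≤ x} σ(n) ~ (π²/12) x². For x = 197, (π²/12)·197² ≈ 31919.12.)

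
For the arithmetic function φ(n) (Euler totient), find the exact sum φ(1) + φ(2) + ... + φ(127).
Σ_{n ≤ 127} φ(n) = 4958

Compute φ(n) for each 1 ≤ n ≤ 127: φ(1) = 1, φ(2) = 1, φ(3) = 2, φ(4) = 2, φ(5) = 4, φ(6) = 2, φ(7) = 6, φ(8) = 4, φ(9) = 6, φ(10) = 4, φ(11) = 10, φ(12) = 4, φ(13) = 12, φ(14) = 6, φ(15) = 8, φ(16) = 8, φ(17) = 16, φ(18) = 6, φ(19) = 18, φ(20) = 8, φ(21) = 12, φ(22) = 10, φ(23) = 22, φ(24) = 8, φ(25) = 20, φ(26) = 12, φ(27) = 18, φ(28) = 12, φ(29) = 28, φ(30) = 8, φ(31) = 30, φ(32) = 16, φ(33) = 20, φ(34) = 16, φ(35) = 24, φ(36) = 12, φ(37) = 36, φ(38) = 18, φ(39) = 24, φ(40) = 16, φ(41) = 40, φ(42) = 12, φ(43) = 42, φ(44) = 20, φ(45) = 24, φ(46) = 22, φ(47) = 46, φ(48) = 16, φ(49) = 42, φ(50) = 20, φ(51) = 32, φ(52) = 24, φ(53) = 52, φ(54) = 18, φ(55) = 40, φ(56) = 24, φ(57) = 36, φ(58) = 28, φ(59) = 58, φ(60) = 16, φ(61) = 60, φ(62) = 30, φ(63) = 36, φ(64) = 32, φ(65) = 48, φ(66) = 20, φ(67) = 66, φ(68) = 32, φ(69) = 44, φ(70) = 24, φ(71) = 70, φ(72) = 24, φ(73) = 72, φ(74) = 36, φ(75) = 40, φ(76) = 36, φ(77) = 60, φ(78) = 24, φ(79) = 78, φ(80) = 32, φ(81) = 54, φ(82) = 40, φ(83) = 82, φ(84) = 24, φ(85) = 64, φ(86) = 42, φ(87) = 56, φ(88) = 40, φ(89) = 88, φ(90) = 24, φ(91) = 72, φ(92) = 44, φ(93) = 60, φ(94) = 46, φ(95) = 72, φ(96) = 32, φ(97) = 96, φ(98) = 42, φ(99) = 60, φ(100) = 40, φ(101) = 100, φ(102) = 32, φ(103) = 102, φ(104) = 48, φ(105) = 48, φ(106) = 52, φ(107) = 106, φ(108) = 36, φ(109) = 108, φ(110) = 40, φ(111) = 72, φ(112) = 48, φ(113) = 112, φ(114) = 36, φ(115) = 88, φ(116) = 56, φ(117) = 72, φ(118) = 58, φ(119) = 96, φ(120) = 32, φ(121) = 110, φ(122) = 60, φ(123) = 80, φ(124) = 60, φ(125) = 100, φ(126) = 36, φ(127) = 126. Summing all 127 values: 4958. (Average order: Σ_{n ≤ x} φ(n) ~ (3/π²) x². For x = 127, (3/π²)·127² ≈ 4902.63.)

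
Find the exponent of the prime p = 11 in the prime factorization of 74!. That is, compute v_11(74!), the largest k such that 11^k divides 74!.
v_11(74!) = 6

Legendre's formula: v_p(n!) = Σ_{k ≥ 1} ⌊n / p^k⌋. For p = 11, n = 74, the terms are:
  ⌊74/11^1⌋ = ⌊74/11⌋ = 6
(the next term ⌊74/11^2⌋ = 0, terminating the sum). Summing: v_11(74!) = 6 = 6.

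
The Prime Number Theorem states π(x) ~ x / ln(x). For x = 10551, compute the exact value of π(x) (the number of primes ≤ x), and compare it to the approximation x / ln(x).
π(10551) = 1288;  x/ln(x) ≈ 1138.93;  relative error ≈ 11.57%.

Directly count primes up to 10551: π(10551) = 1288. The PNT approximation gives 10551/ln(10551) ≈ 10551/9.26398 ≈ 1138.93. Relative error (π(x) − x/ln(x)) / π(x) ≈ 11.57%; the approximation is known to undercount slightly (Li(x) is a better estimate).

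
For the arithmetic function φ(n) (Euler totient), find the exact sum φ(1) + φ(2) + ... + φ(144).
Σ_{n ≤ 144} φ(n) = 6330

Compute φ(n) for each 1 ≤ n ≤ 144: φ(1) = 1, φ(2) = 1, φ(3) = 2, φ(4) = 2, φ(5) = 4, φ(6) = 2, φ(7) = 6, φ(8) = 4, φ(9) = 6, φ(10) = 4, φ(11) = 10, φ(12) = 4, φ(13) = 12, φ(14) = 6, φ(15) = 8, φ(16) = 8, φ(17) = 16, φ(18) = 6, φ(19) = 18, φ(20) = 8, φ(21) = 12, φ(22) = 10, φ(23) = 22, φ(24) = 8, φ(25) = 20, φ(26) = 12, φ(27) = 18, φ(28) = 12, φ(29) = 28, φ(30) = 8, φ(31) = 30, φ(32) = 16, φ(33) = 20, φ(34) = 16, φ(35) = 24, φ(36) = 12, φ(37) = 36, φ(38) = 18, φ(39) = 24, φ(40) = 16, φ(41) = 40, φ(42) = 12, φ(43) = 42, φ(44) = 20, φ(45) = 24, φ(46) = 22, φ(47) = 46, φ(48) = 16, φ(49) = 42, φ(50) = 20, φ(51) = 32, φ(52) = 24, φ(53) = 52, φ(54) = 18, φ(55) = 40, φ(56) = 24, φ(57) = 36, φ(58) = 28, φ(59) = 58, φ(60) = 16, φ(61) = 60, φ(62) = 30, φ(63) = 36, φ(64) = 32, φ(65) = 48, φ(66) = 20, φ(67) = 66, φ(68) = 32, φ(69) = 44, φ(70) = 24, φ(71) = 70, φ(72) = 24, φ(73) = 72, φ(74) = 36, φ(75) = 40, φ(76) = 36, φ(77) = 60, φ(78) = 24, φ(79) = 78, φ(80) = 32, φ(81) = 54, φ(82) = 40, φ(83) = 82, φ(84) = 24, φ(85) = 64, φ(86) = 42, φ(87) = 56, φ(88) = 40, φ(89) = 88, φ(90) = 24, φ(91) = 72, φ(92) = 44, φ(93) = 60, φ(94) = 46, φ(95) = 72, φ(96) = 32, φ(97) = 96, φ(98) = 42, φ(99) = 60, φ(100) = 40, φ(101) = 100, φ(102) = 32, φ(103) = 102, φ(104) = 48, φ(105) = 48, φ(106) = 52, φ(107) = 106, φ(108) = 36, φ(109) = 108, φ(110) = 40, φ(111) = 72, φ(112) = 48, φ(113) = 112, φ(114) = 36, φ(115) = 88, φ(116) = 56, φ(117) = 72, φ(118) = 58, φ(119) = 96, φ(120) = 32, φ(121) = 110, φ(122) = 60, φ(123) = 80, φ(124) = 60, φ(125) = 100, φ(126) = 36, φ(127) = 126, φ(128) = 64, φ(129) = 84, φ(130) = 48, φ(131) = 130, φ(132) = 40, φ(133) = 108, φ(134) = 66, φ(135) = 72, φ(136) = 64, φ(137) = 136, φ(138) = 44, φ(139) = 138, φ(140) = 48, φ(141) = 92, φ(142) = 70, φ(143) = 120, φ(144) = 48. Summing all 144 values: 6330. (Average order: Σ_{n ≤ x} φ(n) ~ (3/π²) x². For x = 144, (3/π²)·144² ≈ 6302.99.)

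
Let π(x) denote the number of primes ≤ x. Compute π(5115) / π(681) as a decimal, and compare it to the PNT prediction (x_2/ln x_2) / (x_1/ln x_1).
π(5115)/π(681) = 684/123 ≈ 5.5610;  PNT prediction ≈ 5.7376.

π(681) = 123 and π(5115) = 684, so π(5115)/π(681) ≈ 5.5610. The PNT-predicted ratio is (5115/ln(5115)) / (681/ln(681)) ≈ 5.7376. The two agree to within a few percent, as expected.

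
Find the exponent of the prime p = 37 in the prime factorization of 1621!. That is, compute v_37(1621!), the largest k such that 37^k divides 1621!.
v_37(1621!) = 44

Legendre's formula: v_p(n!) = Σ_{k ≥ 1} ⌊n / p^k⌋. For p = 37, n = 1621, the terms are:
  ⌊1621/37^1⌋ = ⌊1621/37⌋ = 43
  ⌊1621/37^2⌋ = ⌊1621/1369⌋ = 1
(the next term ⌊1621/37^3⌋ = 0, terminating the sum). Summing: v_37(1621!) = 43 + 1 = 44.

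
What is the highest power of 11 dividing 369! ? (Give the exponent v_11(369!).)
v_11(369!) = 36

Legendre's formula: v_p(n!) = Σ_{k ≥ 1} ⌊n / p^k⌋. For p = 11, n = 369, the terms are:
  ⌊369/11^1⌋ = ⌊369/11⌋ = 33
  ⌊369/11^2⌋ = ⌊369/121⌋ = 3
(the next term ⌊369/11^3⌋ = 0, terminating the sum). Summing: v_11(369!) = 33 + 3 = 36.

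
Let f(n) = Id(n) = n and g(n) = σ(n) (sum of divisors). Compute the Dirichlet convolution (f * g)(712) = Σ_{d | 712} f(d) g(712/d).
(Id * σ)(712) = 8771

Divisors of 712: [1, 2, 4, 8, 89, 178, 356, 712]. For each d | 712:
  d = 1: Id(1) · σ(712/1) = 1 · 1350 = 1350
  d = 2: Id(2) · σ(712/2) = 2 · 630 = 1260
  d = 4: Id(4) · σ(712/4) = 4 · 270 = 1080
  d = 8: Id(8) · σ(712/8) = 8 · 90 = 720
  d = 89: Id(89) · σ(712/89) = 89 · 15 = 1335
  d = 178: Id(178) · σ(712/178) = 178 · 7 = 1246
  d = 356: Id(356) · σ(712/356) = 356 · 3 = 1068
  d = 712: Id(712) · σ(712/712) = 712 · 1 = 712
Summing: (Id * σ)(712) = 1350 + 1260 + 1080 + 720 + 1335 + 1246 + 1068 + 712 = 8771.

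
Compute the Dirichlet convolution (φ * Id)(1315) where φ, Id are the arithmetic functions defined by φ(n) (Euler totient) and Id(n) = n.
(φ * Id)(1315) = 4725

Divisors of 1315: [1, 5, 263, 1315]. For each d | 1315:
  d = 1: φ(1) · Id(1315/1) = 1 · 1315 = 1315
  d = 5: φ(5) · Id(1315/5) = 4 · 263 = 1052
  d = 263: φ(263) · Id(1315/263) = 262 · 5 = 1310
  d = 1315: φ(1315) · Id(1315/1315) = 1048 · 1 = 1048
Summing: (φ * Id)(1315) = 1315 + 1052 + 1310 + 1048 = 4725.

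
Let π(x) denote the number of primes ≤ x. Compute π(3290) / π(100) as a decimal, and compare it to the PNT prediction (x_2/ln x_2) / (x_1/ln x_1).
π(3290)/π(100) = 462/25 ≈ 18.4800;  PNT prediction ≈ 18.7081.

π(100) = 25 and π(3290) = 462, so π(3290)/π(100) ≈ 18.4800. The PNT-predicted ratio is (3290/ln(3290)) / (100/ln(100)) ≈ 18.7081. The two agree to within a few percent, as expected.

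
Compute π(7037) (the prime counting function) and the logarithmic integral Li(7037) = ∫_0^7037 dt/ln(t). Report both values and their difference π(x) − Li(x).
π(7037) = 904;  Li(7037) ≈ 918.51;  π(x) − Li(x) ≈ -14.51.

Direct count of primes ≤ 7037 gives π(7037) = 904. Numerical evaluation of the logarithmic integral gives Li(7037) ≈ 918.51. The difference π(x) − Li(x) ≈ -14.51 is typically negative for small/moderate x (Li(x) overestimates), though Littlewood's theorem shows this sign changes infinitely often.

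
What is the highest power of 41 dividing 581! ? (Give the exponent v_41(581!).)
v_41(581!) = 14

Legendre's formula: v_p(n!) = Σ_{k ≥ 1} ⌊n / p^k⌋. For p = 41, n = 581, the terms are:
  ⌊581/41^1⌋ = ⌊581/41⌋ = 14
(the next term ⌊581/41^2⌋ = 0, terminating the sum). Summing: v_41(581!) = 14 = 14.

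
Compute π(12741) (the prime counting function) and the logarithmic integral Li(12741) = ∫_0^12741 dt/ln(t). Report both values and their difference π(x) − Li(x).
π(12741) = 1520;  Li(12741) ≈ 1539.74;  π(x) − Li(x) ≈ -19.74.

Direct count of primes ≤ 12741 gives π(12741) = 1520. Numerical evaluation of the logarithmic integral gives Li(12741) ≈ 1539.74. The difference π(x) − Li(x) ≈ -19.74 is typically negative for small/moderate x (Li(x) overestimates), though Littlewood's theorem shows this sign changes infinitely often.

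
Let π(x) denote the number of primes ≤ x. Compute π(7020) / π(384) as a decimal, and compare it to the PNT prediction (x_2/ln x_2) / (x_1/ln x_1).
π(7020)/π(384) = 903/76 ≈ 11.8816;  PNT prediction ≈ 12.2831.

π(384) = 76 and π(7020) = 903, so π(7020)/π(384) ≈ 11.8816. The PNT-predicted ratio is (7020/ln(7020)) / (384/ln(384)) ≈ 12.2831. The two agree to within a few percent, as expected.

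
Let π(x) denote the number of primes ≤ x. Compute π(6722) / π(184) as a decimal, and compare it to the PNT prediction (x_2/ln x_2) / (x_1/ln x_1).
π(6722)/π(184) = 867/42 ≈ 20.6429;  PNT prediction ≈ 21.6172.

π(184) = 42 and π(6722) = 867, so π(6722)/π(184) ≈ 20.6429. The PNT-predicted ratio is (6722/ln(6722)) / (184/ln(184)) ≈ 21.6172. The two agree to within a few percent, as expected.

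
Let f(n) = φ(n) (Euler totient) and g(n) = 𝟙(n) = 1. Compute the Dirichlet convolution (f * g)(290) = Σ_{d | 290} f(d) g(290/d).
(φ * 𝟙)(290) = 290

Divisors of 290: [1, 2, 5, 10, 29, 58, 145, 290]. For each d | 290:
  d = 1: φ(1) · 𝟙(290/1) = 1 · 1 = 1
  d = 2: φ(2) · 𝟙(290/2) = 1 · 1 = 1
  d = 5: φ(5) · 𝟙(290/5) = 4 · 1 = 4
  d = 10: φ(10) · 𝟙(290/10) = 4 · 1 = 4
  d = 29: φ(29) · 𝟙(290/29) = 28 · 1 = 28
  d = 58: φ(58) · 𝟙(290/58) = 28 · 1 = 28
  d = 145: φ(145) · 𝟙(290/145) = 112 · 1 = 112
  d = 290: φ(290) · 𝟙(290/290) = 112 · 1 = 112
Summing: (φ * 𝟙)(290) = 1 + 1 + 4 + 4 + 28 + 28 + 112 + 112 = 290.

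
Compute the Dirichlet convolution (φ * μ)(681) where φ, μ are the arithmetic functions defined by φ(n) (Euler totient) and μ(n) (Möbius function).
(φ * μ)(681) = 225

Divisors of 681: [1, 3, 227, 681]. For each d | 681:
  d = 1: φ(1) · μ(681/1) = 1 · 1 = 1
  d = 3: φ(3) · μ(681/3) = 2 · -1 = -2
  d = 227: φ(227) · μ(681/227) = 226 · -1 = -226
  d = 681: φ(681) · μ(681/681) = 452 · 1 = 452
Summing: (φ * μ)(681) = 1 + -2 + -226 + 452 = 225.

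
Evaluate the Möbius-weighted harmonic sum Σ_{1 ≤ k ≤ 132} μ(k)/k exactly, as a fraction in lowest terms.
Σ μ(k)/k = -4282394934202784040475989054340166706696769726931/525896479052627740771371797072411912900610967452630

Values of μ(k) for 1 ≤ k ≤ 132: μ(1) = 1, μ(2) = -1, μ(3) = -1, μ(5) = -1, μ(6) = 1, μ(7) = -1, μ(10) = 1, μ(11) = -1, μ(13) = -1, μ(14) = 1, μ(15) = 1, μ(17) = -1, μ(19) = -1, μ(21) = 1, μ(22) = 1, μ(23) = -1, μ(26) = 1, μ(29) = -1, μ(30) = -1, μ(31) = -1, μ(33) = 1, μ(34) = 1, μ(35) = 1, μ(37) = -1, μ(38) = 1, μ(39) = 1, μ(41) = -1, μ(42) = -1, μ(43) = -1, μ(46) = 1, μ(47) = -1, μ(51) = 1, μ(53) = -1, μ(55) = 1, μ(57) = 1, μ(58) = 1, μ(59) = -1, μ(61) = -1, μ(62) = 1, μ(65) = 1, μ(66) = -1, μ(67) = -1, μ(69) = 1, μ(70) = -1, μ(71) = -1, μ(73) = -1, μ(74) = 1, μ(77) = 1, μ(78) = -1, μ(79) = -1, μ(82) = 1, μ(83) = -1, μ(85) = 1, μ(86) = 1, μ(87) = 1, μ(89) = -1, μ(91) = 1, μ(93) = 1, μ(94) = 1, μ(95) = 1, μ(97) = -1, μ(101) = -1, μ(102) = -1, μ(103) = -1, μ(105) = -1, μ(106) = 1, μ(107) = -1, μ(109) = -1, μ(110) = -1, μ(111) = 1, μ(113) = -1, μ(114) = -1, μ(115) = 1, μ(118) = 1, μ(119) = 1, μ(122) = 1, μ(123) = 1, μ(127) = -1, μ(129) = 1, μ(130) = -1, μ(131) = -1, with μ = 0 on non-squarefree integers. Summing μ(k)/k for k where μ(k) ≠ 0 gives -4282394934202784040475989054340166706696769726931/525896479052627740771371797072411912900610967452630 ≈ -0.0081. (PNT ⟺ this sum → 0 as n → ∞.)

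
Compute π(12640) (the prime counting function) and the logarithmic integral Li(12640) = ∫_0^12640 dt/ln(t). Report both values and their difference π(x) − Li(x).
π(12640) = 1509;  Li(12640) ≈ 1529.05;  π(x) − Li(x) ≈ -20.05.

Direct count of primes ≤ 12640 gives π(12640) = 1509. Numerical evaluation of the logarithmic integral gives Li(12640) ≈ 1529.05. The difference π(x) − Li(x) ≈ -20.05 is typically negative for small/moderate x (Li(x) overestimates), though Littlewood's theorem shows this sign changes infinitely often.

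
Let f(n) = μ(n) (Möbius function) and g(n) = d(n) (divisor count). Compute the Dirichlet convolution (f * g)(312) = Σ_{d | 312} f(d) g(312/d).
(μ * d)(312) = 1

Divisors of 312: [1, 2, 3, 4, 6, 8, 12, 13, 24, 26, 39, 52, 78, 104, 156, 312]. For each d | 312:
  d = 1: μ(1) · d(312/1) = 1 · 16 = 16
  d = 2: μ(2) · d(312/2) = -1 · 12 = -12
  d = 3: μ(3) · d(312/3) = -1 · 8 = -8
  d = 4: μ(4) · d(312/4) = 0 · 8 = 0
  d = 6: μ(6) · d(312/6) = 1 · 6 = 6
  d = 8: μ(8) · d(312/8) = 0 · 4 = 0
  d = 12: μ(12) · d(312/12) = 0 · 4 = 0
  d = 13: μ(13) · d(312/13) = -1 · 8 = -8
  d = 24: μ(24) · d(312/24) = 0 · 2 = 0
  d = 26: μ(26) · d(312/26) = 1 · 6 = 6
  d = 39: μ(39) · d(312/39) = 1 · 4 = 4
  d = 52: μ(52) · d(312/52) = 0 · 4 = 0
  d = 78: μ(78) · d(312/78) = -1 · 3 = -3
  d = 104: μ(104) · d(312/104) = 0 · 2 = 0
  d = 156: μ(156) · d(312/156) = 0 · 2 = 0
  d = 312: μ(312) · d(312/312) = 0 · 1 = 0
Summing: (μ * d)(312) = 16 + -12 + -8 + 0 + 6 + 0 + 0 + -8 + 0 + 6 + 4 + 0 + -3 + 0 + 0 + 0 = 1.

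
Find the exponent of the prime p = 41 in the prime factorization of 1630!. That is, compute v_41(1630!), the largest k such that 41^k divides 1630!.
v_41(1630!) = 39

Legendre's formula: v_p(n!) = Σ_{k ≥ 1} ⌊n / p^k⌋. For p = 41, n = 1630, the terms are:
  ⌊1630/41^1⌋ = ⌊1630/41⌋ = 39
(the next term ⌊1630/41^2⌋ = 0, terminating the sum). Summing: v_41(1630!) = 39 = 39.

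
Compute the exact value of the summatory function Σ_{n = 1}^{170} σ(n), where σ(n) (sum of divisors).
Σ_{n ≤ 170} σ(n) = 23862

Compute σ(n) for each 1 ≤ n ≤ 170: σ(1) = 1, σ(2) = 3, σ(3) = 4, σ(4) = 7, σ(5) = 6, σ(6) = 12, σ(7) = 8, σ(8) = 15, σ(9) = 13, σ(10) = 18, σ(11) = 12, σ(12) = 28, σ(13) = 14, σ(14) = 24, σ(15) = 24, σ(16) = 31, σ(17) = 18, σ(18) = 39, σ(19) = 20, σ(20) = 42, σ(21) = 32, σ(22) = 36, σ(23) = 24, σ(24) = 60, σ(25) = 31, σ(26) = 42, σ(27) = 40, σ(28) = 56, σ(29) = 30, σ(30) = 72, σ(31) = 32, σ(32) = 63, σ(33) = 48, σ(34) = 54, σ(35) = 48, σ(36) = 91, σ(37) = 38, σ(38) = 60, σ(39) = 56, σ(40) = 90, σ(41) = 42, σ(42) = 96, σ(43) = 44, σ(44) = 84, σ(45) = 78, σ(46) = 72, σ(47) = 48, σ(48) = 124, σ(49) = 57, σ(50) = 93, σ(51) = 72, σ(52) = 98, σ(53) = 54, σ(54) = 120, σ(55) = 72, σ(56) = 120, σ(57) = 80, σ(58) = 90, σ(59) = 60, σ(60) = 168, σ(61) = 62, σ(62) = 96, σ(63) = 104, σ(64) = 127, σ(65) = 84, σ(66) = 144, σ(67) = 68, σ(68) = 126, σ(69) = 96, σ(70) = 144, σ(71) = 72, σ(72) = 195, σ(73) = 74, σ(74) = 114, σ(75) = 124, σ(76) = 140, σ(77) = 96, σ(78) = 168, σ(79) = 80, σ(80) = 186, σ(81) = 121, σ(82) = 126, σ(83) = 84, σ(84) = 224, σ(85) = 108, σ(86) = 132, σ(87) = 120, σ(88) = 180, σ(89) = 90, σ(90) = 234, σ(91) = 112, σ(92) = 168, σ(93) = 128, σ(94) = 144, σ(95) = 120, σ(96) = 252, σ(97) = 98, σ(98) = 171, σ(99) = 156, σ(100) = 217, σ(101) = 102, σ(102) = 216, σ(103) = 104, σ(104) = 210, σ(105) = 192, σ(106) = 162, σ(107) = 108, σ(108) = 280, σ(109) = 110, σ(110) = 216, σ(111) = 152, σ(112) = 248, σ(113) = 114, σ(114) = 240, σ(115) = 144, σ(116) = 210, σ(117) = 182, σ(118) = 180, σ(119) = 144, σ(120) = 360, σ(121) = 133, σ(122) = 186, σ(123) = 168, σ(124) = 224, σ(125) = 156, σ(126) = 312, σ(127) = 128, σ(128) = 255, σ(129) = 176, σ(130) = 252, σ(131) = 132, σ(132) = 336, σ(133) = 160, σ(134) = 204, σ(135) = 240, σ(136) = 270, σ(137) = 138, σ(138) = 288, σ(139) = 140, σ(140) = 336, σ(141) = 192, σ(142) = 216, σ(143) = 168, σ(144) = 403, σ(145) = 180, σ(146) = 222, σ(147) = 228, σ(148) = 266, σ(149) = 150, σ(150) = 372, σ(151) = 152, σ(152) = 300, σ(153) = 234, σ(154) = 288, σ(155) = 192, σ(156) = 392, σ(157) = 158, σ(158) = 240, σ(159) = 216, σ(160) = 378, σ(161) = 192, σ(162) = 363, σ(163) = 164, σ(164) = 294, σ(165) = 288, σ(166) = 252, σ(167) = 168, σ(168) = 480, σ(169) = 183, σ(170) = 324. Summing all 170 values: 23862. (Average order: Σ_{n ≤ x} σ(n) ~ (π²/12) x². For x = 170, (π²/12)·170² ≈ 23769.30.)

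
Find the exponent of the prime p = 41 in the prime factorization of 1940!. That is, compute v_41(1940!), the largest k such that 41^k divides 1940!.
v_41(1940!) = 48

Legendre's formula: v_p(n!) = Σ_{k ≥ 1} ⌊n / p^k⌋. For p = 41, n = 1940, the terms are:
  ⌊1940/41^1⌋ = ⌊1940/41⌋ = 47
  ⌊1940/41^2⌋ = ⌊1940/1681⌋ = 1
(the next term ⌊1940/41^3⌋ = 0, terminating the sum). Summing: v_41(1940!) = 47 + 1 = 48.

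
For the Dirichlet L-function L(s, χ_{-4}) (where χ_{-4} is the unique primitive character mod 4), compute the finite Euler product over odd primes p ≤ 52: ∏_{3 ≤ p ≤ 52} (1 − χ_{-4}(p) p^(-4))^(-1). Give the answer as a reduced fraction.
∏ = 424022009220093808147330044599350686845258380222853/428762185161728930691534489551822091105495385374720

The odd primes p ≤ 52 are [3, 5, 7, 11, 13, 17, 19, 23, 29, 31, 37, 41, 43, 47]. For each, χ(p) = 1 if p ≡ 1 mod 4, χ(p) = −1 if p ≡ 3 mod 4. Taking (1 − χ(p)/p^4)^(-1) = p^4/(p^4 − χ(p)): (1 − (-1)/3^4)^(-1) · (1 − (1)/5^4)^(-1) · (1 − (-1)/7^4)^(-1) · (1 − (-1)/11^4)^(-1) · (1 − (1)/13^4)^(-1) · (1 − (1)/17^4)^(-1) · (1 − (-1)/19^4)^(-1) · (1 − (-1)/23^4)^(-1) · (1 − (1)/29^4)^(-1) · (1 − (-1)/31^4)^(-1) · (1 − (1)/37^4)^(-1) · (1 − (1)/41^4)^(-1) · (1 − (-1)/43^4)^(-1) · (1 − (-1)/47^4)^(-1) = 424022009220093808147330044599350686845258380222853/428762185161728930691534489551822091105495385374720.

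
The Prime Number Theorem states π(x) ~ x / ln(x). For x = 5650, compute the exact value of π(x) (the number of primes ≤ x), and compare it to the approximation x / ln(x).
π(5650) = 742;  x/ln(x) ≈ 653.98;  relative error ≈ 11.86%.

Directly count primes up to 5650: π(5650) = 742. The PNT approximation gives 5650/ln(5650) ≈ 5650/8.63941 ≈ 653.98. Relative error (π(x) − x/ln(x)) / π(x) ≈ 11.86%; the approximation is known to undercount slightly (Li(x) is a better estimate).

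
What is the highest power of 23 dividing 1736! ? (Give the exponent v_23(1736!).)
v_23(1736!) = 78

Legendre's formula: v_p(n!) = Σ_{k ≥ 1} ⌊n / p^k⌋. For p = 23, n = 1736, the terms are:
  ⌊1736/23^1⌋ = ⌊1736/23⌋ = 75
  ⌊1736/23^2⌋ = ⌊1736/529⌋ = 3
(the next term ⌊1736/23^3⌋ = 0, terminating the sum). Summing: v_23(1736!) = 75 + 3 = 78.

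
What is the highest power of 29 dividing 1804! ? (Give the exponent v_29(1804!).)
v_29(1804!) = 64

Legendre's formula: v_p(n!) = Σ_{k ≥ 1} ⌊n / p^k⌋. For p = 29, n = 1804, the terms are:
  ⌊1804/29^1⌋ = ⌊1804/29⌋ = 62
  ⌊1804/29^2⌋ = ⌊1804/841⌋ = 2
(the next term ⌊1804/29^3⌋ = 0, terminating the sum). Summing: v_29(1804!) = 62 + 2 = 64.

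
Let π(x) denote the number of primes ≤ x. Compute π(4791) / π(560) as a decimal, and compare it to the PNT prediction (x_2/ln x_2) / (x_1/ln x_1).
π(4791)/π(560) = 644/102 ≈ 6.3137;  PNT prediction ≈ 6.3883.

π(560) = 102 and π(4791) = 644, so π(4791)/π(560) ≈ 6.3137. The PNT-predicted ratio is (4791/ln(4791)) / (560/ln(560)) ≈ 6.3883. The two agree to within a few percent, as expected.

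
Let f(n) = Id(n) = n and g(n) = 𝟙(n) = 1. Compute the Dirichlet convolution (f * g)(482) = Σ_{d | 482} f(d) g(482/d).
(Id * 𝟙)(482) = 726

Divisors of 482: [1, 2, 241, 482]. For each d | 482:
  d = 1: Id(1) · 𝟙(482/1) = 1 · 1 = 1
  d = 2: Id(2) · 𝟙(482/2) = 2 · 1 = 2
  d = 241: Id(241) · 𝟙(482/241) = 241 · 1 = 241
  d = 482: Id(482) · 𝟙(482/482) = 482 · 1 = 482
Summing: (Id * 𝟙)(482) = 1 + 2 + 241 + 482 = 726.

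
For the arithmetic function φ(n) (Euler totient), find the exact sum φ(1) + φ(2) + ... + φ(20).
Σ_{n ≤ 20} φ(n) = 128

Compute φ(n) for each 1 ≤ n ≤ 20: φ(1) = 1, φ(2) = 1, φ(3) = 2, φ(4) = 2, φ(5) = 4, φ(6) = 2, φ(7) = 6, φ(8) = 4, φ(9) = 6, φ(10) = 4, φ(11) = 10, φ(12) = 4, φ(13) = 12, φ(14) = 6, φ(15) = 8, φ(16) = 8, φ(17) = 16, φ(18) = 6, φ(19) = 18, φ(20) = 8. Summing all 20 values: 128. (Average order: Σ_{n ≤ x} φ(n) ~ (3/π²) x². For x = 20, (3/π²)·20² ≈ 121.59.)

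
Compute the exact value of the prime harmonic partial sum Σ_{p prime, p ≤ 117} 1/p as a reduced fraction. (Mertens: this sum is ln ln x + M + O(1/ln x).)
Σ 1/p = 58472171373748331322981543916880425472323867753/31610054640417607788145206291543662493274686990

π(117) = 30, so the primes ≤ 117 are [2, 3, 5, 7, 11, 13, 17, 19, 23, 29, 31, 37, 41, 43, 47, 53, 59, 61, 67, 71, 73, 79, 83, 89, 97, 101, 103, 107, 109, 113]. Summing 1/p over these primes: 58472171373748331322981543916880425472323867753/31610054640417607788145206291543662493274686990 ≈ 1.8498. Mertens estimate ln ln(117) + 0.2615 ≈ 1.8222.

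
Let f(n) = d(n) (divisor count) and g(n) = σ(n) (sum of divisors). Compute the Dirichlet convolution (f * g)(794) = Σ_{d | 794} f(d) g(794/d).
(d * σ)(794) = 2000

Divisors of 794: [1, 2, 397, 794]. For each d | 794:
  d = 1: d(1) · σ(794/1) = 1 · 1194 = 1194
  d = 2: d(2) · σ(794/2) = 2 · 398 = 796
  d = 397: d(397) · σ(794/397) = 2 · 3 = 6
  d = 794: d(794) · σ(794/794) = 4 · 1 = 4
Summing: (d * σ)(794) = 1194 + 796 + 6 + 4 = 2000.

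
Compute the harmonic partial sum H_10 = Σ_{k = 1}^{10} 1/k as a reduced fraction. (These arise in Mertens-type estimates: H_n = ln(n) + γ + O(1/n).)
H_10 = 7381/2520

Direct summation: H_10 = 1 + 1/2 + ... + 1/10. The least common denominator is lcm(1, ..., 10) = 2520; over this denominator the numerator is 2520 + 1260 + 840 + 630 + 504 + 420 + 360 + 315 + 280 + 252 = 7381, so H_10 = 7381/2520 (already in lowest terms) ≈ 2.92897. (The PNT-adjacent estimate ln(10) + γ ≈ 2.87980 matches within O(1/n).)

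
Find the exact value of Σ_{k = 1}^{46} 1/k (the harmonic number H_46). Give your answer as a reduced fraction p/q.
H_46 = 5943339269060627227/1345655451257488800

Direct summation: H_46 = 1 + 1/2 + ... + 1/46. The least common denominator is lcm(1, ..., 46) = 9419588158802421600; over this denominator the numerator is 9419588158802421600 + 4709794079401210800 + 3139862719600807200 + 2354897039700605400 + 1883917631760484320 + 1569931359800403600 + 1345655451257488800 + 1177448519850302700 + 1046620906533602400 + 941958815880242160 + 856326196254765600 + 784965679900201800 + 724583704523263200 + 672827725628744400 + 627972543920161440 + 588724259925151350 + 554093421106024800 + 523310453266801200 + 495767797831706400 + 470979407940121080 + 448551817085829600 + 428163098127382800 + 409547311252279200 + 392482839950100900 + 376783526352096864 + 362291852261631600 + 348873635511200800 + 336413862814372200 + 324813384786290400 + 313986271960080720 + 303857682542013600 + 294362129962575675 + 285442065418255200 + 277046710553012400 + 269131090251497760 + 261655226633400600 + 254583463751416800 + 247883898915853200 + 241527901507754400 + 235489703970060540 + 229746052653717600 + 224275908542914800 + 219060189739591200 + 214081549063691400 + 209324181306720480 + 204773655626139600 = 41603374883424390589, so H_46 = 41603374883424390589/9419588158802421600; reducing by gcd(41603374883424390589, 9419588158802421600) = 7 gives 5943339269060627227/1345655451257488800 ≈ 4.41669. (The PNT-adjacent estimate ln(46) + γ ≈ 4.40586 matches within O(1/n).)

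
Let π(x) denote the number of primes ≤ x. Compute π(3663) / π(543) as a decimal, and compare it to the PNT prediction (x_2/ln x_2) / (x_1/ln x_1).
π(3663)/π(543) = 511/100 ≈ 5.1100;  PNT prediction ≈ 5.1766.

π(543) = 100 and π(3663) = 511, so π(3663)/π(543) ≈ 5.1100. The PNT-predicted ratio is (3663/ln(3663)) / (543/ln(543)) ≈ 5.1766. The two agree to within a few percent, as expected.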